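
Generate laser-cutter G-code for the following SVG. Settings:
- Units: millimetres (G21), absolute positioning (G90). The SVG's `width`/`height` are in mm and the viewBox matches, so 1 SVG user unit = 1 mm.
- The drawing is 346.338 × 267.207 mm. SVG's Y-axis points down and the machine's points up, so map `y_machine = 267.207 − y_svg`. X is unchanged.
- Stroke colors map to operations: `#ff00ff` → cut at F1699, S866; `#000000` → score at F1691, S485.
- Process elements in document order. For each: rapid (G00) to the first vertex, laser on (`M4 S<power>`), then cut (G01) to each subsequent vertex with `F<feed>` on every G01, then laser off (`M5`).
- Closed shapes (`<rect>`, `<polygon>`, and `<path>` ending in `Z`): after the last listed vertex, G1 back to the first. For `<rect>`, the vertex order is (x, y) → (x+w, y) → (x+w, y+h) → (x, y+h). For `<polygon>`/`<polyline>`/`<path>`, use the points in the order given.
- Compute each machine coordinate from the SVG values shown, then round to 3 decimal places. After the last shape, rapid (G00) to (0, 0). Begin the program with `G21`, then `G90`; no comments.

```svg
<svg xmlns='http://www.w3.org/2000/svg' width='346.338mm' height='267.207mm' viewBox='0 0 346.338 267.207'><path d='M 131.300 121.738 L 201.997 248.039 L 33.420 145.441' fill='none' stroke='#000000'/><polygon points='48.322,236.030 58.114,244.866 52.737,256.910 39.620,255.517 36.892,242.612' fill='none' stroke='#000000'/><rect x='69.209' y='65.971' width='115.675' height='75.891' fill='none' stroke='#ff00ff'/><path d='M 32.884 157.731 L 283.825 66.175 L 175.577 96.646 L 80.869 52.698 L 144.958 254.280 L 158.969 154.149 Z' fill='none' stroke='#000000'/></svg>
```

viewBox `0 0 346.338 267.207` with mm width/height → 1 unit = 1 mm. Flip: y_m = 267.207 − y_svg.

**Shape 1** — `<path>` open polyline, stroke `#000000` → score (S485, F1691). Machine vertices: (131.300,145.469) → (201.997,19.168) → (33.420,121.766). Open path.

**Shape 2** — `<polygon>` regular polygon, stroke `#000000` → score (S485, F1691). Machine vertices: (48.322,31.177) → (58.114,22.341) → (52.737,10.297) → (39.620,11.690) → (36.892,24.595) → (48.322,31.177). Closed: final G1 returns to the first vertex.

**Shape 3** — `<rect>` rectangle, stroke `#ff00ff` → cut (S866, F1699). Machine vertices: (69.209,201.236) → (184.884,201.236) → (184.884,125.345) → (69.209,125.345) → (69.209,201.236). Closed: final G1 returns to the first vertex.

**Shape 4** — `<path>` closed polygon, stroke `#000000` → score (S485, F1691). Machine vertices: (32.884,109.476) → (283.825,201.032) → (175.577,170.561) → (80.869,214.509) → (144.958,12.927) → (158.969,113.058) → (32.884,109.476). Closed: final G1 returns to the first vertex.

G21
G90
G00 X131.300 Y145.469
M4 S485
G01 X201.997 Y19.168 F1691
G01 X33.420 Y121.766 F1691
M5
G00 X48.322 Y31.177
M4 S485
G01 X58.114 Y22.341 F1691
G01 X52.737 Y10.297 F1691
G01 X39.620 Y11.690 F1691
G01 X36.892 Y24.595 F1691
G01 X48.322 Y31.177 F1691
M5
G00 X69.209 Y201.236
M4 S866
G01 X184.884 Y201.236 F1699
G01 X184.884 Y125.345 F1699
G01 X69.209 Y125.345 F1699
G01 X69.209 Y201.236 F1699
M5
G00 X32.884 Y109.476
M4 S485
G01 X283.825 Y201.032 F1691
G01 X175.577 Y170.561 F1691
G01 X80.869 Y214.509 F1691
G01 X144.958 Y12.927 F1691
G01 X158.969 Y113.058 F1691
G01 X32.884 Y109.476 F1691
M5
G00 X0.000 Y0.000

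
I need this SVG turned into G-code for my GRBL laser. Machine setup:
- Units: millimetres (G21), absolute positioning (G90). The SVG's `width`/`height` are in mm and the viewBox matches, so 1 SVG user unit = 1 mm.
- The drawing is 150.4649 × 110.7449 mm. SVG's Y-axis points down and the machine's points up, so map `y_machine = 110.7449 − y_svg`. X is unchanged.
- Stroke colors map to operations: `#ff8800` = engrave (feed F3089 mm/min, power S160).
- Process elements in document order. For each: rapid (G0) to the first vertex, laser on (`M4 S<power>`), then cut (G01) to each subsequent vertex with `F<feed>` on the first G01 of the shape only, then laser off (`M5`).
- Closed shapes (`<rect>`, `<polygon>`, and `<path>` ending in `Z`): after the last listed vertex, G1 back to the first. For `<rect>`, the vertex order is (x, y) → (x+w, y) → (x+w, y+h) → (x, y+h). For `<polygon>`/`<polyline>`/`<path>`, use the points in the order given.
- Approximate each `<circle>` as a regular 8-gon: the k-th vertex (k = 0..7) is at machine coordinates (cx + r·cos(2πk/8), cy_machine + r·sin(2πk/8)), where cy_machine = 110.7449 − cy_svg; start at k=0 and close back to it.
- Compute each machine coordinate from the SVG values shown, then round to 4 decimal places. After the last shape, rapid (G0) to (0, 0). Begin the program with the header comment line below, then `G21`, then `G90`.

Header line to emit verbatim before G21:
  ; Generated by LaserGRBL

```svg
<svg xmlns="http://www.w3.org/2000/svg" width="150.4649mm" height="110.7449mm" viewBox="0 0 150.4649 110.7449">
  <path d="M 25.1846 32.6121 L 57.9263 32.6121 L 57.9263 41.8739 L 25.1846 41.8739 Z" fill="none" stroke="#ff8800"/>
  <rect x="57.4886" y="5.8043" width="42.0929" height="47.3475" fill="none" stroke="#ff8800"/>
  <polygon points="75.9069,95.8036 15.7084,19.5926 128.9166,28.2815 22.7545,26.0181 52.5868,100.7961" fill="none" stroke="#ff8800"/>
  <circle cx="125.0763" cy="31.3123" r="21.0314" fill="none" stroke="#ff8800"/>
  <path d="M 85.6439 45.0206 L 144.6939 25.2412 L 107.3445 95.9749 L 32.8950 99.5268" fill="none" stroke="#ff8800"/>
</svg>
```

Since the viewBox matches the mm dimensions, user units are millimetres directly. The only transform is the Y-flip y_m = 110.7449 − y_svg.

Shape 1 is a rectangle drawn with `<path>`. Its stroke #ff8800 means engrave at S160, F3089. After flipping Y the toolpath is (25.1846,78.1328) → (57.9263,78.1328) → (57.9263,68.8710) → (25.1846,68.8710) → (25.1846,78.1328), returning to the start.

Shape 2 is a rectangle drawn with `<rect>`. Its stroke #ff8800 means engrave at S160, F3089. After flipping Y the toolpath is (57.4886,104.9406) → (99.5815,104.9406) → (99.5815,57.5931) → (57.4886,57.5931) → (57.4886,104.9406), returning to the start.

Shape 3 is a closed polygon drawn with `<polygon>`. Its stroke #ff8800 means engrave at S160, F3089. After flipping Y the toolpath is (75.9069,14.9413) → (15.7084,91.1523) → (128.9166,82.4634) → (22.7545,84.7268) → (52.5868,9.9488) → (75.9069,14.9413), returning to the start.

Shape 4 is a circle drawn with `<circle>`. Its stroke #ff8800 means engrave at S160, F3089. After flipping Y the toolpath is (146.1077,79.4326) → (139.9477,94.3040) → (125.0763,100.4640) → (110.2049,94.3040) → (104.0449,79.4326) → (110.2049,64.5612) → (125.0763,58.4012) → (139.9477,64.5612) → (146.1077,79.4326), returning to the start.

Shape 5 is a open polyline drawn with `<path>`. Its stroke #ff8800 means engrave at S160, F3089. After flipping Y the toolpath is (85.6439,65.7243) → (144.6939,85.5037) → (107.3445,14.7700) → (32.8950,11.2181).

; Generated by LaserGRBL
G21
G90
G0 X25.1846 Y78.1328
M4 S160
G01 X57.9263 Y78.1328 F3089
G01 X57.9263 Y68.8710
G01 X25.1846 Y68.8710
G01 X25.1846 Y78.1328
M5
G0 X57.4886 Y104.9406
M4 S160
G01 X99.5815 Y104.9406 F3089
G01 X99.5815 Y57.5931
G01 X57.4886 Y57.5931
G01 X57.4886 Y104.9406
M5
G0 X75.9069 Y14.9413
M4 S160
G01 X15.7084 Y91.1523 F3089
G01 X128.9166 Y82.4634
G01 X22.7545 Y84.7268
G01 X52.5868 Y9.9488
G01 X75.9069 Y14.9413
M5
G0 X146.1077 Y79.4326
M4 S160
G01 X139.9477 Y94.3040 F3089
G01 X125.0763 Y100.4640
G01 X110.2049 Y94.3040
G01 X104.0449 Y79.4326
G01 X110.2049 Y64.5612
G01 X125.0763 Y58.4012
G01 X139.9477 Y64.5612
G01 X146.1077 Y79.4326
M5
G0 X85.6439 Y65.7243
M4 S160
G01 X144.6939 Y85.5037 F3089
G01 X107.3445 Y14.7700
G01 X32.8950 Y11.2181
M5
G0 X0.0000 Y0.0000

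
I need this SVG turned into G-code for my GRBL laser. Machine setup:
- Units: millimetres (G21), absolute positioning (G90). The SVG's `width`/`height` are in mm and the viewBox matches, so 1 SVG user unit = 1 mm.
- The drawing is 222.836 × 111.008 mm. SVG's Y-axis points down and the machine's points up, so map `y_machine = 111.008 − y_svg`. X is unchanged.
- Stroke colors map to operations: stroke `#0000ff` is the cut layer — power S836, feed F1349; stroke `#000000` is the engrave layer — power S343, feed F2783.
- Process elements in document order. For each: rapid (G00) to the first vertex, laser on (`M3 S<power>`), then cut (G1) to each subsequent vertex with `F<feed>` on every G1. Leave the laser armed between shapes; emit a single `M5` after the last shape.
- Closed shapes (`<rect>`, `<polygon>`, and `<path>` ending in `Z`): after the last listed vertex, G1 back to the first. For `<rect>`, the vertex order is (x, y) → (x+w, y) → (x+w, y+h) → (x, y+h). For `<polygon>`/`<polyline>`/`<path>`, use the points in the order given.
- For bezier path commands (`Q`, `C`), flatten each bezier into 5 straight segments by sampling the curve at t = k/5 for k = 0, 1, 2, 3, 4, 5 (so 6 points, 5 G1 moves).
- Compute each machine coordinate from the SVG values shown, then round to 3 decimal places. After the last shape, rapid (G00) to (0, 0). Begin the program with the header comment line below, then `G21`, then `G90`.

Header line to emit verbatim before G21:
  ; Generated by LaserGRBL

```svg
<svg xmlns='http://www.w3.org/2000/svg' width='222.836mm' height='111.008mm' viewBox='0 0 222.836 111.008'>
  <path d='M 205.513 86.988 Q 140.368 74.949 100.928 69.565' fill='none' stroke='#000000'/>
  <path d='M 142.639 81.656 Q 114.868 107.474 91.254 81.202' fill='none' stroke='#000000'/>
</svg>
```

; Generated by LaserGRBL
G21
G90
G00 X205.513 Y24.020
M3 S343
G1 X180.483 Y28.569 F2783
G1 X157.510 Y32.586 F2783
G1 X136.593 Y36.071 F2783
G1 X117.732 Y39.023 F2783
G1 X100.928 Y41.443 F2783
G00 X142.639 Y29.352
M3 S343
G1 X131.697 Y21.108 F2783
G1 X121.087 Y17.032 F2783
G1 X110.810 Y17.123 F2783
G1 X100.866 Y21.381 F2783
G1 X91.254 Y29.806 F2783
M5
G00 X0.000 Y0.000

1 u = 1 mm; y_m = 111.008 − y.

[1] `<path>` quadratic bezier, #000000→engrave S343 F2783: (205.513,24.020) → (180.483,28.569) → (157.510,32.586) → (136.593,36.071) → (117.732,39.023) → (100.928,41.443)

[2] `<path>` quadratic bezier, #000000→engrave S343 F2783: (142.639,29.352) → (131.697,21.108) → (121.087,17.032) → (110.810,17.123) → (100.866,21.381) → (91.254,29.806)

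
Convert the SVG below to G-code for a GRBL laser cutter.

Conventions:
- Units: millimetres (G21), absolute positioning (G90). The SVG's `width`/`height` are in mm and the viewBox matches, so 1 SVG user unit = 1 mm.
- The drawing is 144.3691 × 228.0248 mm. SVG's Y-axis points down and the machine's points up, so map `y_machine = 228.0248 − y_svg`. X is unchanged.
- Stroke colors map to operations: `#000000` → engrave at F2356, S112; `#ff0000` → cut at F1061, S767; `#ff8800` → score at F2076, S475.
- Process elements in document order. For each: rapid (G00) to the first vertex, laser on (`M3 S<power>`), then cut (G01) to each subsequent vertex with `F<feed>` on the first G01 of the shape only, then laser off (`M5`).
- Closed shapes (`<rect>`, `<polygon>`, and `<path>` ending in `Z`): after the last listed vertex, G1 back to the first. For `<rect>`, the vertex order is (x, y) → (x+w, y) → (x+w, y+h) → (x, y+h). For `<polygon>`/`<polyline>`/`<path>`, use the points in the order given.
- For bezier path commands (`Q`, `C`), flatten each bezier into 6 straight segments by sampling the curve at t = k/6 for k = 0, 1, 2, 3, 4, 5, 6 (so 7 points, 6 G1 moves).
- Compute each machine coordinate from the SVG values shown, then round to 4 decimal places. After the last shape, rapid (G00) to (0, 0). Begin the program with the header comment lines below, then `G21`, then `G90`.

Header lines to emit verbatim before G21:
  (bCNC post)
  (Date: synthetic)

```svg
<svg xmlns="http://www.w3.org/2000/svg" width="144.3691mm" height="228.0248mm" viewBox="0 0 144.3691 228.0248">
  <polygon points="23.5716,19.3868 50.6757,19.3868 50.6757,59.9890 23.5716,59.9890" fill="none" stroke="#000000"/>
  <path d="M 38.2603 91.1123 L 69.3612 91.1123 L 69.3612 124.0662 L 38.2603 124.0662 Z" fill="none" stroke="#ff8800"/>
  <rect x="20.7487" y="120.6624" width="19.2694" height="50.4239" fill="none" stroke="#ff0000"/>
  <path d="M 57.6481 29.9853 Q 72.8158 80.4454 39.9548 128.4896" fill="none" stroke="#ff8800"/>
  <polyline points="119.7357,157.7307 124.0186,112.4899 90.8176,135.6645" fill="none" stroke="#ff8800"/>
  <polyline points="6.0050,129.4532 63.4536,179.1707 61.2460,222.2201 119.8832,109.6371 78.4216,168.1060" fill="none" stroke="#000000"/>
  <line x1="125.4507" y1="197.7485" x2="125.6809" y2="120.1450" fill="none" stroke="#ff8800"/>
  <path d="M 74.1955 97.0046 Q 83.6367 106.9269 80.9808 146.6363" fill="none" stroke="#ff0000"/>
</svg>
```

Since the viewBox matches the mm dimensions, user units are millimetres directly. The only transform is the Y-flip y_m = 228.0248 − y_svg.

Shape 1 is a rectangle drawn with `<polygon>`. Its stroke #000000 means engrave at S112, F2356. After flipping Y the toolpath is (23.5716,208.6380) → (50.6757,208.6380) → (50.6757,168.0358) → (23.5716,168.0358) → (23.5716,208.6380), returning to the start.

Shape 2 is a rectangle drawn with `<path>`. Its stroke #ff8800 means score at S475, F2076. After flipping Y the toolpath is (38.2603,136.9125) → (69.3612,136.9125) → (69.3612,103.9586) → (38.2603,103.9586) → (38.2603,136.9125), returning to the start.

Shape 3 is a rectangle drawn with `<rect>`. Its stroke #ff0000 means cut at S767, F1061. After flipping Y the toolpath is (20.7487,107.3624) → (40.0181,107.3624) → (40.0181,56.9385) → (20.7487,56.9385) → (20.7487,107.3624), returning to the start.

Shape 4 is a quadratic bezier drawn with `<path>`. Its stroke #ff8800 means score at S475, F2076. After flipping Y the toolpath is (57.6481,198.0395) → (61.3699,181.2866) → (62.4234,164.6679) → (60.8086,148.1834) → (56.5256,131.8331) → (49.5743,115.6170) → (39.9548,99.5352).

Shape 5 is a open polyline drawn with `<polyline>`. Its stroke #ff8800 means score at S475, F2076. After flipping Y the toolpath is (119.7357,70.2941) → (124.0186,115.5349) → (90.8176,92.3603).

Shape 6 is a open polyline drawn with `<polyline>`. Its stroke #000000 means engrave at S112, F2356. After flipping Y the toolpath is (6.0050,98.5716) → (63.4536,48.8541) → (61.2460,5.8047) → (119.8832,118.3877) → (78.4216,59.9188).

Shape 7 is a line segment drawn with `<line>`. Its stroke #ff8800 means score at S475, F2076. After flipping Y the toolpath is (125.4507,30.2763) → (125.6809,107.8798).

Shape 8 is a quadratic bezier drawn with `<path>`. Its stroke #ff0000 means cut at S767, F1061. After flipping Y the toolpath is (74.1955,131.0202) → (77.0065,126.8853) → (79.1455,121.0957) → (80.6124,113.6511) → (81.4073,104.5518) → (81.5301,93.7975) → (80.9808,81.3885).

(bCNC post)
(Date: synthetic)
G21
G90
G00 X23.5716 Y208.6380
M3 S112
G01 X50.6757 Y208.6380 F2356
G01 X50.6757 Y168.0358
G01 X23.5716 Y168.0358
G01 X23.5716 Y208.6380
M5
G00 X38.2603 Y136.9125
M3 S475
G01 X69.3612 Y136.9125 F2076
G01 X69.3612 Y103.9586
G01 X38.2603 Y103.9586
G01 X38.2603 Y136.9125
M5
G00 X20.7487 Y107.3624
M3 S767
G01 X40.0181 Y107.3624 F1061
G01 X40.0181 Y56.9385
G01 X20.7487 Y56.9385
G01 X20.7487 Y107.3624
M5
G00 X57.6481 Y198.0395
M3 S475
G01 X61.3699 Y181.2866 F2076
G01 X62.4234 Y164.6679
G01 X60.8086 Y148.1834
G01 X56.5256 Y131.8331
G01 X49.5743 Y115.6170
G01 X39.9548 Y99.5352
M5
G00 X119.7357 Y70.2941
M3 S475
G01 X124.0186 Y115.5349 F2076
G01 X90.8176 Y92.3603
M5
G00 X6.0050 Y98.5716
M3 S112
G01 X63.4536 Y48.8541 F2356
G01 X61.2460 Y5.8047
G01 X119.8832 Y118.3877
G01 X78.4216 Y59.9188
M5
G00 X125.4507 Y30.2763
M3 S475
G01 X125.6809 Y107.8798 F2076
M5
G00 X74.1955 Y131.0202
M3 S767
G01 X77.0065 Y126.8853 F1061
G01 X79.1455 Y121.0957
G01 X80.6124 Y113.6511
G01 X81.4073 Y104.5518
G01 X81.5301 Y93.7975
G01 X80.9808 Y81.3885
M5
G00 X0.0000 Y0.0000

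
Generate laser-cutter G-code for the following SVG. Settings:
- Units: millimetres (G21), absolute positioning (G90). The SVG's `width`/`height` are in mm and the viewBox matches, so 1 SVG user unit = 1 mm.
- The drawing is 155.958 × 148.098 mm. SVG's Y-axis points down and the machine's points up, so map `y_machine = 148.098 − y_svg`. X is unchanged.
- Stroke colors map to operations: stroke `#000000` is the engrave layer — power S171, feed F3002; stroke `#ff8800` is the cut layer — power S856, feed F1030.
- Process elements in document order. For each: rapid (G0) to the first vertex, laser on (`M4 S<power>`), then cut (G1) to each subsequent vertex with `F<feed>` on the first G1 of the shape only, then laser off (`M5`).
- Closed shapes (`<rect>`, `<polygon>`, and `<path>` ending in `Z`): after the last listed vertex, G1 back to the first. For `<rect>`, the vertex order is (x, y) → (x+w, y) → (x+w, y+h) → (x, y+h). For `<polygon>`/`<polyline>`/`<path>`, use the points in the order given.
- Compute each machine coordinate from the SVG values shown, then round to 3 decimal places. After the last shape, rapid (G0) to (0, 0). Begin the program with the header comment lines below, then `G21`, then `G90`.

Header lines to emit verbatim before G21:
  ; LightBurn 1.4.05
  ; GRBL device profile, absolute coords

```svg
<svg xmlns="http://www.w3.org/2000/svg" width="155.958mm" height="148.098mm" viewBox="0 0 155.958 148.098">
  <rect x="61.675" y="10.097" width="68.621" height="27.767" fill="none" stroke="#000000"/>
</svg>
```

1 u = 1 mm; y_m = 148.098 − y.

[1] `<rect>` rectangle, #000000→engrave S171 F3002: (61.675,138.001) → (130.296,138.001) → (130.296,110.234) → (61.675,110.234) → (61.675,138.001) (closed)

; LightBurn 1.4.05
; GRBL device profile, absolute coords
G21
G90
G0 X61.675 Y138.001
M4 S171
G1 X130.296 Y138.001 F3002
G1 X130.296 Y110.234
G1 X61.675 Y110.234
G1 X61.675 Y138.001
M5
G0 X0.000 Y0.000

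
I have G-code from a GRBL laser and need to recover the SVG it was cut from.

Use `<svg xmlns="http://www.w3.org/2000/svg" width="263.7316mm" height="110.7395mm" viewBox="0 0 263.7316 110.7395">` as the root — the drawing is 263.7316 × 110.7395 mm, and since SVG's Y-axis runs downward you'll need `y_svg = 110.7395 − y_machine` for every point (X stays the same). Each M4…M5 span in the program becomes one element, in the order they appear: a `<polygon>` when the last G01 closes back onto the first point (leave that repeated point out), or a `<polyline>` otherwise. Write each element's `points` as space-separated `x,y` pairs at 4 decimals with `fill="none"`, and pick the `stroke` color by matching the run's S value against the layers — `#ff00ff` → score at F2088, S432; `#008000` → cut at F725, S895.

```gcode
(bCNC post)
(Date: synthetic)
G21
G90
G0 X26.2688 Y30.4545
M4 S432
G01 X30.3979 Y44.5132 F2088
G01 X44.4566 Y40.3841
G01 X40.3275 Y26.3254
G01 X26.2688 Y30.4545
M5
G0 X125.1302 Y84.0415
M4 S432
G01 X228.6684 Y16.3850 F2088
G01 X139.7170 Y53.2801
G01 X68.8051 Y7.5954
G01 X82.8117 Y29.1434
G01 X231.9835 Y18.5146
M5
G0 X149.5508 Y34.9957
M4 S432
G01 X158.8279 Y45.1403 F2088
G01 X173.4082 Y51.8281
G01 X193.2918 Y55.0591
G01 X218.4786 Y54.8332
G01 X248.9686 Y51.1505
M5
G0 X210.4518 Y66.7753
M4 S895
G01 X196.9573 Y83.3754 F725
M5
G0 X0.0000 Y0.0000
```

y_svg = 110.7395 − y_m.

[1] S432→`#ff00ff` (score); closed run; points: 26.2688,80.2850 30.3979,66.2263 44.4566,70.3554 40.3275,84.4141

[2] S432→`#ff00ff` (score); open run; points: 125.1302,26.6980 228.6684,94.3545 139.7170,57.4594 68.8051,103.1441 82.8117,81.5961 231.9835,92.2249

[3] S432→`#ff00ff` (score); open run; points: 149.5508,75.7438 158.8279,65.5992 173.4082,58.9114 193.2918,55.6804 218.4786,55.9063 248.9686,59.5890

[4] S895→`#008000` (cut); open run; points: 210.4518,43.9642 196.9573,27.3641

<svg xmlns="http://www.w3.org/2000/svg" width="263.7316mm" height="110.7395mm" viewBox="0 0 263.7316 110.7395">
  <polygon points="26.2688,80.2850 30.3979,66.2263 44.4566,70.3554 40.3275,84.4141" fill="none" stroke="#ff00ff"/>
  <polyline points="125.1302,26.6980 228.6684,94.3545 139.7170,57.4594 68.8051,103.1441 82.8117,81.5961 231.9835,92.2249" fill="none" stroke="#ff00ff"/>
  <polyline points="149.5508,75.7438 158.8279,65.5992 173.4082,58.9114 193.2918,55.6804 218.4786,55.9063 248.9686,59.5890" fill="none" stroke="#ff00ff"/>
  <polyline points="210.4518,43.9642 196.9573,27.3641" fill="none" stroke="#008000"/>
</svg>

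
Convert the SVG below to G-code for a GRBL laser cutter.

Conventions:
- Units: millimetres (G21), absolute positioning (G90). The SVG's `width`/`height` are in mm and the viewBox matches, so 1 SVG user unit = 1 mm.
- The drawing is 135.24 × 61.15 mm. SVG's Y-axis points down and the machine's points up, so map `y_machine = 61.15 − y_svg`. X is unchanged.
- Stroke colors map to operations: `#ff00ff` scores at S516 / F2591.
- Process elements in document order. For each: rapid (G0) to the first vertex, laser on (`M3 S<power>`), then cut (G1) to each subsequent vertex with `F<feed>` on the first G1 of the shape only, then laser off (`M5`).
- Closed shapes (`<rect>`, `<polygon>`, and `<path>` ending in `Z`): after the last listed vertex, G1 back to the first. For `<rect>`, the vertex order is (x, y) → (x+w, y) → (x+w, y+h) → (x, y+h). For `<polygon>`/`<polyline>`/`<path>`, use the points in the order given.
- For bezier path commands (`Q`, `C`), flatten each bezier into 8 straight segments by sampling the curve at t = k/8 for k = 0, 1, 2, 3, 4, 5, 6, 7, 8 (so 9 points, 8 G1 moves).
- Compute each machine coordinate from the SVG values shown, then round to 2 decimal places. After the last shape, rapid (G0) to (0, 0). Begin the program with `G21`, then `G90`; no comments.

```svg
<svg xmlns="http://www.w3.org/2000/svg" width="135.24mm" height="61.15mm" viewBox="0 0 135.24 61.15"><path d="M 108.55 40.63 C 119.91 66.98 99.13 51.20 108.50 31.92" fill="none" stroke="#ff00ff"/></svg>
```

Since the viewBox matches the mm dimensions, user units are millimetres directly. The only transform is the Y-flip y_m = 61.15 − y_svg.

Shape 1 is a cubic bezier drawn with `<path>`. Its stroke #ff00ff means score at S516, F2591. After flipping Y the toolpath is (108.55,20.52) → (111.43,12.54) → (112.02,8.05) → (111.06,6.61) → (109.27,7.76) → (107.39,11.05) → (106.15,16.03) → (106.28,22.24) → (108.50,29.23).

G21
G90
G0 X108.55 Y20.52
M3 S516
G1 X111.43 Y12.54 F2591
G1 X112.02 Y8.05
G1 X111.06 Y6.61
G1 X109.27 Y7.76
G1 X107.39 Y11.05
G1 X106.15 Y16.03
G1 X106.28 Y22.24
G1 X108.50 Y29.23
M5
G0 X0.00 Y0.00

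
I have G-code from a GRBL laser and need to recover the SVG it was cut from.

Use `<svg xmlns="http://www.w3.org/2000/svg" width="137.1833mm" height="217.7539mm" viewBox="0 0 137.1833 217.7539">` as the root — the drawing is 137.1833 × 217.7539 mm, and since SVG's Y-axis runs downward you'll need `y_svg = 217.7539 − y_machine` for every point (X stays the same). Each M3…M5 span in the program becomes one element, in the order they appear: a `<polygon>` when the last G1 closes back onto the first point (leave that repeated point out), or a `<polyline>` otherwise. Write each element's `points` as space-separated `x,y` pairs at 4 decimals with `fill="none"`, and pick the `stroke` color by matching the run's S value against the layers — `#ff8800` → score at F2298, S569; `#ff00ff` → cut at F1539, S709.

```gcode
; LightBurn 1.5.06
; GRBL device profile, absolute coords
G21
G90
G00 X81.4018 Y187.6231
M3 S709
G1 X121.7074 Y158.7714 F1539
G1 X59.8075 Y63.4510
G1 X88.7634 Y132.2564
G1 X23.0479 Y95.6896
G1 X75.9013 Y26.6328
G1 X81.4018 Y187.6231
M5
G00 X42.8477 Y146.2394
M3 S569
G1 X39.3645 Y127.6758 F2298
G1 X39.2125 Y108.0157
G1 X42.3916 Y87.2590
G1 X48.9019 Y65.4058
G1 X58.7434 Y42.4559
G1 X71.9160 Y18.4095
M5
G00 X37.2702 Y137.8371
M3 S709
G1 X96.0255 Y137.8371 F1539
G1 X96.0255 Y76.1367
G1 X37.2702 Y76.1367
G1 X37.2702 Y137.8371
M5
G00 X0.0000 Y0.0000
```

<svg xmlns="http://www.w3.org/2000/svg" width="137.1833mm" height="217.7539mm" viewBox="0 0 137.1833 217.7539">
  <polygon points="81.4018,30.1308 121.7074,58.9825 59.8075,154.3029 88.7634,85.4975 23.0479,122.0643 75.9013,191.1211" fill="none" stroke="#ff00ff"/>
  <polyline points="42.8477,71.5145 39.3645,90.0781 39.2125,109.7382 42.3916,130.4949 48.9019,152.3481 58.7434,175.2980 71.9160,199.3444" fill="none" stroke="#ff8800"/>
  <polygon points="37.2702,79.9168 96.0255,79.9168 96.0255,141.6172 37.2702,141.6172" fill="none" stroke="#ff00ff"/>
</svg>

Each laser-on run becomes one SVG element. Flip Y back into SVG space with y_svg = 217.7539 − y_machine.

Run 1: S709 ⇒ cut layer `#ff00ff`. The run returns to its start, so emit a `<polygon>` with points (Y-flipped): 81.4018,30.1308 121.7074,58.9825 59.8075,154.3029 88.7634,85.4975 23.0479,122.0643 75.9013,191.1211.

Run 2: the run's S569 means `#ff8800` (score). The run is open, so emit a `<polyline>` with points (Y-flipped): 42.8477,71.5145 39.3645,90.0781 39.2125,109.7382 42.3916,130.4949 48.9019,152.3481 58.7434,175.2980 71.9160,199.3444.

Run 3: the run's S709 means `#ff00ff` (cut). The run returns to its start, so emit a `<polygon>` with points (Y-flipped): 37.2702,79.9168 96.0255,79.9168 96.0255,141.6172 37.2702,141.6172.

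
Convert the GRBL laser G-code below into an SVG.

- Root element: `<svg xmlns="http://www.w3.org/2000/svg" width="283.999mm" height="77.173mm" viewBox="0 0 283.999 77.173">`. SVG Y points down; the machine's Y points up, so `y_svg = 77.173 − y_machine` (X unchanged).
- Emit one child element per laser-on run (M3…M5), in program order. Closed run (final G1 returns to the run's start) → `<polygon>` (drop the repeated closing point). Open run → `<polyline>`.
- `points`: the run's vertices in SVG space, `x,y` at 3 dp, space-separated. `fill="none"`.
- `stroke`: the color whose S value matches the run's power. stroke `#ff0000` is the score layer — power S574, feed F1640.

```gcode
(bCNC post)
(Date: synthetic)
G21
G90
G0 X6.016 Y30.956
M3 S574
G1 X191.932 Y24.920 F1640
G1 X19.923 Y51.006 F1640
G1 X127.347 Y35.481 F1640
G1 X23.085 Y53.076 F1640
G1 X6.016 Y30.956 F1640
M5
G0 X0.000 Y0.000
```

<svg xmlns="http://www.w3.org/2000/svg" width="283.999mm" height="77.173mm" viewBox="0 0 283.999 77.173">
  <polygon points="6.016,46.217 191.932,52.253 19.923,26.167 127.347,41.692 23.085,24.097" fill="none" stroke="#ff0000"/>
</svg>

y_svg = 77.173 − y_m. Every run uses S574, so all elements get stroke `#ff0000` (score).

[1] closed run; points: 6.016,46.217 191.932,52.253 19.923,26.167 127.347,41.692 23.085,24.097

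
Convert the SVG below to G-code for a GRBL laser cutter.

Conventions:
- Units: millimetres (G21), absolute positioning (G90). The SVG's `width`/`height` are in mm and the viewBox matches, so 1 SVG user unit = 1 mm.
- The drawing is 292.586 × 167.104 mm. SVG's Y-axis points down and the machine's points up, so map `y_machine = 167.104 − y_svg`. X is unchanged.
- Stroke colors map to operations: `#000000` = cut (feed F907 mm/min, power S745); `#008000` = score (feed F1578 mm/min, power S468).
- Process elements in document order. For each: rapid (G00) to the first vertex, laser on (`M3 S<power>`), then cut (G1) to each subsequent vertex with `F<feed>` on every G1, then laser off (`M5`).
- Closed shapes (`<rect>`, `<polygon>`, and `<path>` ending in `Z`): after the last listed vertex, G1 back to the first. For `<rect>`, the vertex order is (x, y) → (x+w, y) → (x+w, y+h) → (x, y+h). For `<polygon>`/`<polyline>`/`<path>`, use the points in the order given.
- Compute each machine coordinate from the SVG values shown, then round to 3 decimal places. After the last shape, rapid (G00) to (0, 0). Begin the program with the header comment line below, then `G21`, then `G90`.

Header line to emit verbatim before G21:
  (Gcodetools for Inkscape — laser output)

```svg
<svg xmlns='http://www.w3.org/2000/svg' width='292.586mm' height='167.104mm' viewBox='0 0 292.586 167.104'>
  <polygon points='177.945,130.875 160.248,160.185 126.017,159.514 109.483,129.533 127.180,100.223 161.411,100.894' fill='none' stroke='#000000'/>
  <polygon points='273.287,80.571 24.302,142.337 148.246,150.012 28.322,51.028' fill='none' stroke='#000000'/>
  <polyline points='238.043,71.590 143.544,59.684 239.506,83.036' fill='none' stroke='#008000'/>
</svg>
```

viewBox `0 0 292.586 167.104` with mm width/height → 1 unit = 1 mm. Flip: y_m = 167.104 − y_svg.

**Shape 1** — `<polygon>` regular polygon, stroke `#000000` → cut (S745, F907). Machine vertices: (177.945,36.229) → (160.248,6.919) → (126.017,7.590) → (109.483,37.571) → (127.180,66.881) → (161.411,66.210) → (177.945,36.229). Closed: final G1 returns to the first vertex.

**Shape 2** — `<polygon>` closed polygon, stroke `#000000` → cut (S745, F907). Machine vertices: (273.287,86.533) → (24.302,24.767) → (148.246,17.092) → (28.322,116.076) → (273.287,86.533). Closed: final G1 returns to the first vertex.

**Shape 3** — `<polyline>` open polyline, stroke `#008000` → score (S468, F1578). Machine vertices: (238.043,95.514) → (143.544,107.420) → (239.506,84.068). Open path.

(Gcodetools for Inkscape — laser output)
G21
G90
G00 X177.945 Y36.229
M3 S745
G1 X160.248 Y6.919 F907
G1 X126.017 Y7.590 F907
G1 X109.483 Y37.571 F907
G1 X127.180 Y66.881 F907
G1 X161.411 Y66.210 F907
G1 X177.945 Y36.229 F907
M5
G00 X273.287 Y86.533
M3 S745
G1 X24.302 Y24.767 F907
G1 X148.246 Y17.092 F907
G1 X28.322 Y116.076 F907
G1 X273.287 Y86.533 F907
M5
G00 X238.043 Y95.514
M3 S468
G1 X143.544 Y107.420 F1578
G1 X239.506 Y84.068 F1578
M5
G00 X0.000 Y0.000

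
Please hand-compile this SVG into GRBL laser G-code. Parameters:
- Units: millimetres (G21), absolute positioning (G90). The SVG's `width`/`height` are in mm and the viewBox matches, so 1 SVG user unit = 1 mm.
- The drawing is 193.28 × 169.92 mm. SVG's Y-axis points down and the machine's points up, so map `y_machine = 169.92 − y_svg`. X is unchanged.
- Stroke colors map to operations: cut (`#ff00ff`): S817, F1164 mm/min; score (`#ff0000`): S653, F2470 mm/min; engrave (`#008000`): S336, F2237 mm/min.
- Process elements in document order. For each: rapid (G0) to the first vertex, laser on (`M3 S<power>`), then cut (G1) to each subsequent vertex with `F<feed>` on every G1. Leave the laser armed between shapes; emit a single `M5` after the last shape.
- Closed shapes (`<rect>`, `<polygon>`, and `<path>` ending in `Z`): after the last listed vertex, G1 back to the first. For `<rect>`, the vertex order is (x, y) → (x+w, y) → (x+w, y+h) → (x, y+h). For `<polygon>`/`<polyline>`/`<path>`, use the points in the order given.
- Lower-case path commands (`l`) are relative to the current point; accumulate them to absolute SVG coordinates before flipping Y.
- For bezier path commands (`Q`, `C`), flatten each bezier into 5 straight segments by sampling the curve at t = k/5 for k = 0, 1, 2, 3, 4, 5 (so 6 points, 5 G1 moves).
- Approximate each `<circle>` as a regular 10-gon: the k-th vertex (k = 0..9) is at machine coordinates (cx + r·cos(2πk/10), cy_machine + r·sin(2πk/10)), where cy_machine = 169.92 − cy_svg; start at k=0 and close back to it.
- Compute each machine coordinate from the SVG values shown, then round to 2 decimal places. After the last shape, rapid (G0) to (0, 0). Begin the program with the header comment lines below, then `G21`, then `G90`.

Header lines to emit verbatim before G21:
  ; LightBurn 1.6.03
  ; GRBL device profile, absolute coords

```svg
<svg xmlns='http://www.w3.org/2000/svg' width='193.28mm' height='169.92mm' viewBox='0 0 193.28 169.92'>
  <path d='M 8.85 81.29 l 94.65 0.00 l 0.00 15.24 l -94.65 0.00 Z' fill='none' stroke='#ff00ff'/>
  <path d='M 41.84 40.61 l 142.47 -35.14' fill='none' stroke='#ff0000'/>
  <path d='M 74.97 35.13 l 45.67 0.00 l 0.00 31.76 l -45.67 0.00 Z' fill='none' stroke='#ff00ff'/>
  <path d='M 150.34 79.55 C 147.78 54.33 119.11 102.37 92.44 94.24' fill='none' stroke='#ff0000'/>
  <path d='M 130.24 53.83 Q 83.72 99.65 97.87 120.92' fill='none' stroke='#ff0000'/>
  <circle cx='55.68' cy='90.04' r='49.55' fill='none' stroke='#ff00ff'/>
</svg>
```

Since the viewBox matches the mm dimensions, user units are millimetres directly. The only transform is the Y-flip y_m = 169.92 − y_svg.

Shape 1 is a rectangle drawn with `<path>`. Its stroke #ff00ff means cut at S817, F1164. After flipping Y the toolpath is (8.85,88.63) → (103.50,88.63) → (103.50,73.39) → (8.85,73.39) → (8.85,88.63), returning to the start.

Shape 2 is a line segment drawn with `<path>`. Its stroke #ff0000 means score at S653, F2470. After flipping Y the toolpath is (41.84,129.31) → (184.31,164.45).

Shape 3 is a rectangle drawn with `<path>`. Its stroke #ff00ff means cut at S817, F1164. After flipping Y the toolpath is (74.97,134.79) → (120.64,134.79) → (120.64,103.03) → (74.97,103.03) → (74.97,134.79), returning to the start.

Shape 4 is a cubic bezier drawn with `<path>`. Its stroke #ff0000 means score at S653, F2470. After flipping Y the toolpath is (150.34,90.37) → (145.90,97.75) → (136.53,93.75) → (123.60,84.60) → (108.46,76.51) → (92.44,75.68).

Shape 5 is a quadratic bezier drawn with `<path>`. Its stroke #ff0000 means score at S653, F2470. After flipping Y the toolpath is (130.24,116.09) → (114.06,98.74) → (102.73,83.36) → (96.26,69.94) → (94.64,58.49) → (97.87,49.00).

Shape 6 is a circle drawn with `<circle>`. Its stroke #ff00ff means cut at S817, F1164. After flipping Y the toolpath is (105.23,79.88) → (95.77,109.00) → (70.99,127.00) → (40.37,127.00) → (15.59,109.00) → (6.13,79.88) → (15.59,50.76) → (40.37,32.76) → (70.99,32.76) → (95.77,50.76) → (105.23,79.88), returning to the start.

; LightBurn 1.6.03
; GRBL device profile, absolute coords
G21
G90
G0 X8.85 Y88.63
M3 S817
G1 X103.50 Y88.63 F1164
G1 X103.50 Y73.39 F1164
G1 X8.85 Y73.39 F1164
G1 X8.85 Y88.63 F1164
G0 X41.84 Y129.31
M3 S653
G1 X184.31 Y164.45 F2470
G0 X74.97 Y134.79
M3 S817
G1 X120.64 Y134.79 F1164
G1 X120.64 Y103.03 F1164
G1 X74.97 Y103.03 F1164
G1 X74.97 Y134.79 F1164
G0 X150.34 Y90.37
M3 S653
G1 X145.90 Y97.75 F2470
G1 X136.53 Y93.75 F2470
G1 X123.60 Y84.60 F2470
G1 X108.46 Y76.51 F2470
G1 X92.44 Y75.68 F2470
G0 X130.24 Y116.09
M3 S653
G1 X114.06 Y98.74 F2470
G1 X102.73 Y83.36 F2470
G1 X96.26 Y69.94 F2470
G1 X94.64 Y58.49 F2470
G1 X97.87 Y49.00 F2470
G0 X105.23 Y79.88
M3 S817
G1 X95.77 Y109.00 F1164
G1 X70.99 Y127.00 F1164
G1 X40.37 Y127.00 F1164
G1 X15.59 Y109.00 F1164
G1 X6.13 Y79.88 F1164
G1 X15.59 Y50.76 F1164
G1 X40.37 Y32.76 F1164
G1 X70.99 Y32.76 F1164
G1 X95.77 Y50.76 F1164
G1 X105.23 Y79.88 F1164
M5
G0 X0.00 Y0.00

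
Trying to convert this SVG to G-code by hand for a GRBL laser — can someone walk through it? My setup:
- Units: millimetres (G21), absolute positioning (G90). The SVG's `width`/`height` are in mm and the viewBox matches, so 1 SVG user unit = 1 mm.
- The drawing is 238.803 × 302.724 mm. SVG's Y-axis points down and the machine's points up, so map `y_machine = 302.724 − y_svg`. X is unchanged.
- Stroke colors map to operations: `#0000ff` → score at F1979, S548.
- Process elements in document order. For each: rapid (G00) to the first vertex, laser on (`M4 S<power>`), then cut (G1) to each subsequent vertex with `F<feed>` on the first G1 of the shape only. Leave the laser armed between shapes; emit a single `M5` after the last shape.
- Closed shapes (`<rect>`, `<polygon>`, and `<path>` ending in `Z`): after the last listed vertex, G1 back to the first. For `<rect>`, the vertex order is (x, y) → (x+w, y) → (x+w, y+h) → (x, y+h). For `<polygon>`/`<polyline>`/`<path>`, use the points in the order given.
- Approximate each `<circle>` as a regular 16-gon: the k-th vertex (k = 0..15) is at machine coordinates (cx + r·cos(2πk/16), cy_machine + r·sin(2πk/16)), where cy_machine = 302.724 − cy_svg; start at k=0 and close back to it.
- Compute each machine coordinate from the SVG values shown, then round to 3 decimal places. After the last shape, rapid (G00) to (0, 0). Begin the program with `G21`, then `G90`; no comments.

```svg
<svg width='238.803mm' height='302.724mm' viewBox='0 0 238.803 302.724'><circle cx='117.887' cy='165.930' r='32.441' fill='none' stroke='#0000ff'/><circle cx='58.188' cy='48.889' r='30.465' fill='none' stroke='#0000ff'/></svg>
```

viewBox `0 0 238.803 302.724` with mm width/height → 1 unit = 1 mm. Flip: y_m = 302.724 − y_svg.

**Shape 1** — `<circle>` circle, stroke `#0000ff` → score (S548, F1979). Machine vertices: (150.328,136.794) → (147.859,149.209) → (140.826,159.733) → (130.302,166.766) → (117.887,169.235) → (105.472,166.766) → (94.948,159.733) → (87.915,149.209) → (85.446,136.794) → (87.915,124.379) → (94.948,113.855) → (105.472,106.822) → (117.887,104.353) → (130.302,106.822) → (140.826,113.855) → (147.859,124.379) → (150.328,136.794). Closed: final G1 returns to the first vertex.

**Shape 2** — `<circle>` circle, stroke `#0000ff` → score (S548, F1979). Machine vertices: (88.653,253.835) → (86.334,265.493) → (79.730,275.377) → (69.846,281.981) → (58.188,284.300) → (46.530,281.981) → (36.646,275.377) → (30.042,265.493) → (27.723,253.835) → (30.042,242.177) → (36.646,232.293) → (46.530,225.689) → (58.188,223.370) → (69.846,225.689) → (79.730,232.293) → (86.334,242.177) → (88.653,253.835). Closed: final G1 returns to the first vertex.

G21
G90
G00 X150.328 Y136.794
M4 S548
G1 X147.859 Y149.209 F1979
G1 X140.826 Y159.733
G1 X130.302 Y166.766
G1 X117.887 Y169.235
G1 X105.472 Y166.766
G1 X94.948 Y159.733
G1 X87.915 Y149.209
G1 X85.446 Y136.794
G1 X87.915 Y124.379
G1 X94.948 Y113.855
G1 X105.472 Y106.822
G1 X117.887 Y104.353
G1 X130.302 Y106.822
G1 X140.826 Y113.855
G1 X147.859 Y124.379
G1 X150.328 Y136.794
G00 X88.653 Y253.835
M4 S548
G1 X86.334 Y265.493 F1979
G1 X79.730 Y275.377
G1 X69.846 Y281.981
G1 X58.188 Y284.300
G1 X46.530 Y281.981
G1 X36.646 Y275.377
G1 X30.042 Y265.493
G1 X27.723 Y253.835
G1 X30.042 Y242.177
G1 X36.646 Y232.293
G1 X46.530 Y225.689
G1 X58.188 Y223.370
G1 X69.846 Y225.689
G1 X79.730 Y232.293
G1 X86.334 Y242.177
G1 X88.653 Y253.835
M5
G00 X0.000 Y0.000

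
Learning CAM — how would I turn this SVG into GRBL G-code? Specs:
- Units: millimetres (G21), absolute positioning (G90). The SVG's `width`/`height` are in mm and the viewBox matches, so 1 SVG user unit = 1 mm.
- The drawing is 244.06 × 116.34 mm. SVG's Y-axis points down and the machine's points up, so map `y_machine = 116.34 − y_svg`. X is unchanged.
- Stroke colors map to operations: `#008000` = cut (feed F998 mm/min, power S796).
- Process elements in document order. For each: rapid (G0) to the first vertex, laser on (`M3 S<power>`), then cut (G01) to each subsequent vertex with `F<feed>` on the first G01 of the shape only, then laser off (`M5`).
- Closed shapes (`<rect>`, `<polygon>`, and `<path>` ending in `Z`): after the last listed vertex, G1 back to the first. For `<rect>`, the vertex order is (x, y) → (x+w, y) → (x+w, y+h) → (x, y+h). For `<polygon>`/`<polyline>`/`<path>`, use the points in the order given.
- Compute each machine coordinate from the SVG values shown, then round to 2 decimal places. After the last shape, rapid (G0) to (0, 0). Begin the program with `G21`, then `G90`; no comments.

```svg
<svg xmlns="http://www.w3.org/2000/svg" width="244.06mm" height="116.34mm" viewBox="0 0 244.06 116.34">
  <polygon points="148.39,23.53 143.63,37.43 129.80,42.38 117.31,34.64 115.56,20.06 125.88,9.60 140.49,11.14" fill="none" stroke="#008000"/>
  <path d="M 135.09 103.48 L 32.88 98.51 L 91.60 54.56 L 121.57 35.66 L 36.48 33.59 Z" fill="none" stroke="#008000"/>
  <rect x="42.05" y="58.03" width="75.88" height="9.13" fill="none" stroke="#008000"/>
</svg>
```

viewBox `0 0 244.06 116.34` with mm width/height → 1 unit = 1 mm. Flip: y_m = 116.34 − y_svg.

**Shape 1** — `<polygon>` regular polygon, stroke `#008000` → cut (S796, F998). Machine vertices: (148.39,92.81) → (143.63,78.91) → (129.80,73.96) → (117.31,81.70) → (115.56,96.28) → (125.88,106.74) → (140.49,105.20) → (148.39,92.81). Closed: final G1 returns to the first vertex.

**Shape 2** — `<path>` closed polygon, stroke `#008000` → cut (S796, F998). Machine vertices: (135.09,12.86) → (32.88,17.83) → (91.60,61.78) → (121.57,80.68) → (36.48,82.75) → (135.09,12.86). Closed: final G1 returns to the first vertex.

**Shape 3** — `<rect>` rectangle, stroke `#008000` → cut (S796, F998). Machine vertices: (42.05,58.31) → (117.93,58.31) → (117.93,49.18) → (42.05,49.18) → (42.05,58.31). Closed: final G1 returns to the first vertex.

G21
G90
G0 X148.39 Y92.81
M3 S796
G01 X143.63 Y78.91 F998
G01 X129.80 Y73.96
G01 X117.31 Y81.70
G01 X115.56 Y96.28
G01 X125.88 Y106.74
G01 X140.49 Y105.20
G01 X148.39 Y92.81
M5
G0 X135.09 Y12.86
M3 S796
G01 X32.88 Y17.83 F998
G01 X91.60 Y61.78
G01 X121.57 Y80.68
G01 X36.48 Y82.75
G01 X135.09 Y12.86
M5
G0 X42.05 Y58.31
M3 S796
G01 X117.93 Y58.31 F998
G01 X117.93 Y49.18
G01 X42.05 Y49.18
G01 X42.05 Y58.31
M5
G0 X0.00 Y0.00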